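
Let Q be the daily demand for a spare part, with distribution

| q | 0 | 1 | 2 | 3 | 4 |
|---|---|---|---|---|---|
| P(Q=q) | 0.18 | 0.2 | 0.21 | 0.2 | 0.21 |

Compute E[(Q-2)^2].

E[(Q-2)^2] = Σ (q-2)^2·P(Q=q)
 = 4·0.18 + 1·0.2 + 0·0.21 + 1·0.2 + 4·0.21
 = 0.72 + 0.2 + 0 + 0.2 + 0.84
 = 1.96

1.96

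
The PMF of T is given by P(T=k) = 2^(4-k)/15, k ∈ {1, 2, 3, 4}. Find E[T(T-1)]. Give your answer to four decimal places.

E[T(T-1)] = Σ t(t-1)·P(T=t)
 = 0·8/15 + 2·4/15 + 6·2/15 + 12·1/15
 = 0 + 8/15 + 4/5 + 4/5
 = 32/15

2.1333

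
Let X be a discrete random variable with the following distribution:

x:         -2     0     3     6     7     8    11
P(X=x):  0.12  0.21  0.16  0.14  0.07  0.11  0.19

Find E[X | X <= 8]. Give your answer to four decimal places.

P(X <= 8) = 0.12 + 0.21 + 0.16 + 0.14 + 0.07 + 0.11 = 0.81.
E[X | X <= 8] = [(-2)·0.12 + 0·0.21 + 3·0.16 + 6·0.14 + 7·0.07 + 8·0.11] / 0.81
 = 2.45 / 0.81
 = 245/81

3.0247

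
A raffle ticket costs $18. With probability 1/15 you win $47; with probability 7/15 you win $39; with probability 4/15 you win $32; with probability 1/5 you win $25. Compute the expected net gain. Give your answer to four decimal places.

E[payout] = 47·1/15 + 39·7/15 + 32·4/15 + 25·1/5
 = 47/15 + 91/5 + 128/15 + 5
 = 523/15
Net = 523/15 - 18 = 253/15

16.8667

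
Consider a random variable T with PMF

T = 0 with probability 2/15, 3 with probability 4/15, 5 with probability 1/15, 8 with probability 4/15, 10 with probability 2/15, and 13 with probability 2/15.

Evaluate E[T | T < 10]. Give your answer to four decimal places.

P(T < 10) = 2/15 + 4/15 + 1/15 + 4/15 = 11/15.
E[T | T < 10] = [0·2/15 + 3·4/15 + 5·1/15 + 8·4/15] / (11/15)
 = 49/15 / (11/15)
 = 49/11

4.4545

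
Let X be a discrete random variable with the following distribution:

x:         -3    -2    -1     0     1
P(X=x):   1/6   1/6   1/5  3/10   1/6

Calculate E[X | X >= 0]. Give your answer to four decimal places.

0.3571

P(X >= 0) = 3/10 + 1/6 = 7/15.
E[X | X >= 0] = [0·3/10 + 1·1/6] / (7/15)
 = 1/6 / (7/15)
 = 5/14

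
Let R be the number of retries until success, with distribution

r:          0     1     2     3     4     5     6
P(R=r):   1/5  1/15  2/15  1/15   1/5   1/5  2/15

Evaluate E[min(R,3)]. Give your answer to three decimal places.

2.133

E[min(R,3)] = Σ min(r,3)·P(R=r)
 = 0·1/5 + 1·1/15 + 2·2/15 + 3·1/15 + 3·1/5 + 3·1/5 + 3·2/15
 = 0 + 1/15 + 4/15 + 1/5 + 3/5 + 3/5 + 2/5
 = 32/15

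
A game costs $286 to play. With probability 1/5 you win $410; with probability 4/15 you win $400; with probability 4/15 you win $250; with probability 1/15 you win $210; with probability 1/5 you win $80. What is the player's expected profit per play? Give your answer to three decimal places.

-0.667

E[payout] = 410·1/5 + 400·4/15 + 250·4/15 + 210·1/15 + 80·1/5
 = 82 + 320/3 + 200/3 + 14 + 16
 = 856/3
Net = 856/3 - 286 = -2/3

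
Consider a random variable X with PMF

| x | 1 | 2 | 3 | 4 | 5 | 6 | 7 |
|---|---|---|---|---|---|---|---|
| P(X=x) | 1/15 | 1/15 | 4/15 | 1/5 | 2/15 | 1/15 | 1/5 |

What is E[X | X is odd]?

4.4

P(X is odd) = 1/15 + 4/15 + 2/15 + 1/5 = 2/3.
E[X | X is odd] = [1·1/15 + 3·4/15 + 5·2/15 + 7·1/5] / (2/3)
 = 44/15 / (2/3)
 = 22/5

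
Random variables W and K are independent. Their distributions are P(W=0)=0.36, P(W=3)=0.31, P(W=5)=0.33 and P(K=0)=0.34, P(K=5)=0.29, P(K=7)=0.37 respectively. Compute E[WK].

E[WK] = Σ_w Σ_k wk · P(W=w)P(K=k)
 = 0·0.1224 + 0·0.1044 + 0·0.1332 + 0·0.1054 + 15·0.0899 + 21·0.1147 + 0·0.1122 + 25·0.0957 + 35·0.1221
 = 0 + 0 + 0 + 0 + 1.3485 + 2.4087 + 0 + 2.3925 + 4.2735
 = 10.4232

10.4232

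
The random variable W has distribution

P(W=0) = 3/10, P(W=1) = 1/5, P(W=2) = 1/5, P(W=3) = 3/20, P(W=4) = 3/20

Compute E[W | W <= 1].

0.4

P(W <= 1) = 3/10 + 1/5 = 1/2.
E[W | W <= 1] = [0·3/10 + 1·1/5] / (1/2)
 = 1/5 / (1/2)
 = 2/5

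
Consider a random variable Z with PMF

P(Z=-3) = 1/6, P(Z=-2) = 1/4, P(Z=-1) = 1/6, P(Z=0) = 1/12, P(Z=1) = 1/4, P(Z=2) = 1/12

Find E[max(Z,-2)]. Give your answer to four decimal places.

-0.5833

E[max(Z,-2)] = Σ max(z,-2)·P(Z=z)
 = (-2)·1/6 + (-2)·1/4 + (-1)·1/6 + 0·1/12 + 1·1/4 + 2·1/12
 = (-1/3) + (-1/2) + (-1/6) + 0 + 1/4 + 1/6
 = -7/12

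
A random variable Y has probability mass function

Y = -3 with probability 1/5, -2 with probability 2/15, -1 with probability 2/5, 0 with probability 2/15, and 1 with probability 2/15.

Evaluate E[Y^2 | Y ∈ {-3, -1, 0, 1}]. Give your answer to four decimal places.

P(Y ∈ {-3, -1, 0, 1}) = 1/5 + 2/5 + 2/15 + 2/15 = 13/15.
E[Y^2 | Y ∈ {-3, -1, 0, 1}] = [9·1/5 + 1·2/5 + 0·2/15 + 1·2/15] / (13/15)
 = 7/3 / (13/15)
 = 35/13

2.6923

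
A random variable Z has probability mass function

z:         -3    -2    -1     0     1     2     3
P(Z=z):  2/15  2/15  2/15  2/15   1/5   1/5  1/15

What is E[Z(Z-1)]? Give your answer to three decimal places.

E[Z(Z-1)] = Σ z(z-1)·P(Z=z)
 = 12·2/15 + 6·2/15 + 2·2/15 + 0·2/15 + 0·1/5 + 2·1/5 + 6·1/15
 = 8/5 + 4/5 + 4/15 + 0 + 0 + 2/5 + 2/5
 = 52/15

3.467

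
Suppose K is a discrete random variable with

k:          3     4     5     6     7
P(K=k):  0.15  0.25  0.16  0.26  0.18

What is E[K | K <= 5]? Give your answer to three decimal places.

4.018

P(K <= 5) = 0.15 + 0.25 + 0.16 = 0.56.
E[K | K <= 5] = [3·0.15 + 4·0.25 + 5·0.16] / 0.56
 = 2.25 / 0.56
 = 225/56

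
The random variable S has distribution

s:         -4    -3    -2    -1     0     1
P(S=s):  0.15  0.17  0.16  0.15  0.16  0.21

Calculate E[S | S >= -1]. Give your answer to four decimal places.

0.1154

P(S >= -1) = 0.15 + 0.16 + 0.21 = 0.52.
E[S | S >= -1] = [(-1)·0.15 + 0·0.16 + 1·0.21] / 0.52
 = 0.06 / 0.52
 = 3/26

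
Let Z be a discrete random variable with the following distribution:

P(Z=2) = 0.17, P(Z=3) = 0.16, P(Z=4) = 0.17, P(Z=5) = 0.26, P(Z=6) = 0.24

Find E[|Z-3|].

1.58

E[|Z-3|] = Σ |z-3|·P(Z=z)
 = 1·0.17 + 0·0.16 + 1·0.17 + 2·0.26 + 3·0.24
 = 0.17 + 0 + 0.17 + 0.52 + 0.72
 = 1.58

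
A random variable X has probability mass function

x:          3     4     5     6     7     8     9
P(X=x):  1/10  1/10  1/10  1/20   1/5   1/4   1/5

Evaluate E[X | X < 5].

P(X < 5) = 1/10 + 1/10 = 1/5.
E[X | X < 5] = [3·1/10 + 4·1/10] / (1/5)
 = 7/10 / (1/5)
 = 7/2

3.5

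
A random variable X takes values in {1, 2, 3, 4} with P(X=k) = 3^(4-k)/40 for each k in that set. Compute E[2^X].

E[2^X] = Σ 2^x·P(X=x)
 = 2·27/40 + 4·9/40 + 8·3/40 + 16·1/40
 = 27/20 + 9/10 + 3/5 + 2/5
 = 13/4

3.25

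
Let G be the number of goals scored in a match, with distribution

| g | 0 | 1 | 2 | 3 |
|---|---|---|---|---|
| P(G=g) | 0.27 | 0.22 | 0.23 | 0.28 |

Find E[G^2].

E[G^2] = Σ g^2·P(G=g)
 = 0·0.27 + 1·0.22 + 4·0.23 + 9·0.28
 = 0 + 0.22 + 0.92 + 2.52
 = 3.66

3.66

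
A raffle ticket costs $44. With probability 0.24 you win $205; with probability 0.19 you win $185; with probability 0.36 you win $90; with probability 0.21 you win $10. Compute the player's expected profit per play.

E[payout] = 205·0.24 + 185·0.19 + 90·0.36 + 10·0.21
 = 49.2 + 35.15 + 32.4 + 2.1
 = 118.85
Net = 118.85 - 44 = 74.85

74.85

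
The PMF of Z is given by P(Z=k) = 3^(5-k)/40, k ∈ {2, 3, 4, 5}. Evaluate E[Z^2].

6.55

E[Z^2] = Σ z^2·P(Z=z)
 = 4·27/40 + 9·9/40 + 16·3/40 + 25·1/40
 = 27/10 + 81/40 + 6/5 + 5/8
 = 131/20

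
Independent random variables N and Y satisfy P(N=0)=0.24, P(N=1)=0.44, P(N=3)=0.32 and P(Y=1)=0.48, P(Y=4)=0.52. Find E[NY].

E[NY] = Σ_n Σ_y ny · P(N=n)P(Y=y)
 = 0·0.1152 + 0·0.1248 + 1·0.2112 + 4·0.2288 + 3·0.1536 + 12·0.1664
 = 0 + 0 + 0.2112 + 0.9152 + 0.4608 + 1.9968
 = 3.584

3.584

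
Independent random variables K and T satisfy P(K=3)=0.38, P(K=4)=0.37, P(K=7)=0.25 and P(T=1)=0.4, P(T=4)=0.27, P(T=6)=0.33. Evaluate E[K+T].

E[K+T] = Σ_k Σ_t (k+t) · P(K=k)P(T=t)
 = 4·0.152 + 7·0.1026 + 9·0.1254 + 5·0.148 + 8·0.0999 + 10·0.1221 + 8·0.1 + 11·0.0675 + 13·0.0825
 = 0.608 + 0.7182 + 1.1286 + 0.74 + 0.7992 + 1.221 + 0.8 + 0.7425 + 1.0725
 = 7.83

7.83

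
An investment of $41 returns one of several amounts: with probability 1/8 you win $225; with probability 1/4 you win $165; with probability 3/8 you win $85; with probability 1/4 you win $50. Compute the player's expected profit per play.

72.75

E[payout] = 225·1/8 + 165·1/4 + 85·3/8 + 50·1/4
 = 225/8 + 165/4 + 255/8 + 25/2
 = 455/4
Net = 455/4 - 41 = 291/4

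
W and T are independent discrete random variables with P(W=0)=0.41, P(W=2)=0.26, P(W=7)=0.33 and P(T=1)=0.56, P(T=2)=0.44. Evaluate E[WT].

E[WT] = Σ_w Σ_t wt · P(W=w)P(T=t)
 = 0·0.2296 + 0·0.1804 + 2·0.1456 + 4·0.1144 + 7·0.1848 + 14·0.1452
 = 0 + 0 + 0.2912 + 0.4576 + 1.2936 + 2.0328
 = 4.0752

4.0752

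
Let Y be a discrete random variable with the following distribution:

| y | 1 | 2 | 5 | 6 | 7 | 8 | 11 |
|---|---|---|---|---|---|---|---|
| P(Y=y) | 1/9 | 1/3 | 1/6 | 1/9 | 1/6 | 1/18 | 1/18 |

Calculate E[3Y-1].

12.5

E[3Y-1] = Σ (3y-1)·P(Y=y)
 = 2·1/9 + 5·1/3 + 14·1/6 + 17·1/9 + 20·1/6 + 23·1/18 + 32·1/18
 = 2/9 + 5/3 + 7/3 + 17/9 + 10/3 + 23/18 + 16/9
 = 25/2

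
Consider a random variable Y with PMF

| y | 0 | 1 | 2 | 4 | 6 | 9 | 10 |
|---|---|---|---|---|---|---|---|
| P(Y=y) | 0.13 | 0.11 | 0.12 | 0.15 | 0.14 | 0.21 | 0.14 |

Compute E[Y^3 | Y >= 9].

837.4

P(Y >= 9) = 0.21 + 0.14 = 0.35.
E[Y^3 | Y >= 9] = [729·0.21 + 1000·0.14] / 0.35
 = 293.09 / 0.35
 = 4187/5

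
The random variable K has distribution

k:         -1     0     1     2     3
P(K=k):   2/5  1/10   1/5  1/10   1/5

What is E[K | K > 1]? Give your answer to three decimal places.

2.667

P(K > 1) = 1/10 + 1/5 = 3/10.
E[K | K > 1] = [2·1/10 + 3·1/5] / (3/10)
 = 4/5 / (3/10)
 = 8/3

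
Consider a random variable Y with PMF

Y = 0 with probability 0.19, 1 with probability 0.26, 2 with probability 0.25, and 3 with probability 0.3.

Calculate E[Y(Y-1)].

2.3

E[Y(Y-1)] = Σ y(y-1)·P(Y=y)
 = 0·0.19 + 0·0.26 + 2·0.25 + 6·0.3
 = 0 + 0 + 0.5 + 1.8
 = 2.3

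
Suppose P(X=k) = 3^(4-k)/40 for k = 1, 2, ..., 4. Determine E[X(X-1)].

E[X(X-1)] = Σ x(x-1)·P(X=x)
 = 0·27/40 + 2·9/40 + 6·3/40 + 12·1/40
 = 0 + 9/20 + 9/20 + 3/10
 = 6/5

1.2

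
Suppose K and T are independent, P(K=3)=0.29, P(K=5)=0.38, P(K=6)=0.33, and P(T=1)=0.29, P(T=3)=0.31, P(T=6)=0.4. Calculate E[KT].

17.195

E[KT] = Σ_k Σ_t kt · P(K=k)P(T=t)
 = 3·0.0841 + 9·0.0899 + 18·0.116 + 5·0.1102 + 15·0.1178 + 30·0.152 + 6·0.0957 + 18·0.1023 + 36·0.132
 = 0.2523 + 0.8091 + 2.088 + 0.551 + 1.767 + 4.56 + 0.5742 + 1.8414 + 4.752
 = 17.195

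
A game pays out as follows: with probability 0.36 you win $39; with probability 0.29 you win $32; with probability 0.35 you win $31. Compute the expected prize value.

34.17

E[payout] = 39·0.36 + 32·0.29 + 31·0.35
 = 14.04 + 9.28 + 10.85
 = 34.17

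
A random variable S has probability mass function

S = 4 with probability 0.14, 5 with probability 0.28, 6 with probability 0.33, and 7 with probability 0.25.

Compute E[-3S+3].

E[-3S+3] = Σ (-3s+3)·P(S=s)
 = (-9)·0.14 + (-12)·0.28 + (-15)·0.33 + (-18)·0.25
 = (-1.26) + (-3.36) + (-4.95) + (-4.5)
 = -14.07

-14.07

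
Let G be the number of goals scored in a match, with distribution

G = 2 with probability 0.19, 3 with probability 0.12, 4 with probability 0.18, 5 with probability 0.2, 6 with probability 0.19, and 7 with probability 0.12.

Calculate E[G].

E[G] = Σ g·P(G=g)
 = 2·0.19 + 3·0.12 + 4·0.18 + 5·0.2 + 6·0.19 + 7·0.12
 = 0.38 + 0.36 + 0.72 + 1 + 1.14 + 0.84
 = 4.44

4.44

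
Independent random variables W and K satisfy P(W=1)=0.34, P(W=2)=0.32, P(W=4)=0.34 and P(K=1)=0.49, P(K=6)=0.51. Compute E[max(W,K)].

4.2066

E[max(W,K)] = Σ_w Σ_k max(w,k) · P(W=w)P(K=k)
 = 1·0.1666 + 6·0.1734 + 2·0.1568 + 6·0.1632 + 4·0.1666 + 6·0.1734
 = 0.1666 + 1.0404 + 0.3136 + 0.9792 + 0.6664 + 1.0404
 = 4.2066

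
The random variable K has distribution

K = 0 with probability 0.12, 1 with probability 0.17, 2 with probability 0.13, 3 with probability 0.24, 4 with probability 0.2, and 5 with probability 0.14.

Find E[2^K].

E[2^K] = Σ 2^k·P(K=k)
 = 1·0.12 + 2·0.17 + 4·0.13 + 8·0.24 + 16·0.2 + 32·0.14
 = 0.12 + 0.34 + 0.52 + 1.92 + 3.2 + 4.48
 = 10.58

10.58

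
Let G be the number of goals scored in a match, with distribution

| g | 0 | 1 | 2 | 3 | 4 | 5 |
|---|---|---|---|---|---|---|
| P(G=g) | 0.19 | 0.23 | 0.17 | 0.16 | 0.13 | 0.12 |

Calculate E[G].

E[G] = Σ g·P(G=g)
 = 0·0.19 + 1·0.23 + 2·0.17 + 3·0.16 + 4·0.13 + 5·0.12
 = 0 + 0.23 + 0.34 + 0.48 + 0.52 + 0.6
 = 2.17

2.17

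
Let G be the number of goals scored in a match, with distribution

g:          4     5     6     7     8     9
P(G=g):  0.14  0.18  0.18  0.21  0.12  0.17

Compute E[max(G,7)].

E[max(G,7)] = Σ max(g,7)·P(G=g)
 = 7·0.14 + 7·0.18 + 7·0.18 + 7·0.21 + 8·0.12 + 9·0.17
 = 0.98 + 1.26 + 1.26 + 1.47 + 0.96 + 1.53
 = 7.46

7.46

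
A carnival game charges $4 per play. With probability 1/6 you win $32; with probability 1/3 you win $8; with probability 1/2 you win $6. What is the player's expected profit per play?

7

E[payout] = 32·1/6 + 8·1/3 + 6·1/2
 = 16/3 + 8/3 + 3
 = 11
Net = 11 - 4 = 7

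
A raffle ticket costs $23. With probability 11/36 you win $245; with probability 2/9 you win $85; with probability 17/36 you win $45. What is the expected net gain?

92

E[payout] = 245·11/36 + 85·2/9 + 45·17/36
 = 2695/36 + 170/9 + 85/4
 = 115
Net = 115 - 23 = 92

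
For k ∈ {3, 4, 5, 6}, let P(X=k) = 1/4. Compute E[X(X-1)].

E[X(X-1)] = Σ x(x-1)·P(X=x)
 = 6·1/4 + 12·1/4 + 20·1/4 + 30·1/4
 = 3/2 + 3 + 5 + 15/2
 = 17

17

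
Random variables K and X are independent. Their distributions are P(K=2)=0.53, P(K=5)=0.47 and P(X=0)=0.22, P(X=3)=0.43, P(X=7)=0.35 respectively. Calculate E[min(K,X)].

E[min(K,X)] = Σ_k Σ_x min(k,x) · P(K=k)P(X=x)
 = 0·0.1166 + 2·0.2279 + 2·0.1855 + 0·0.1034 + 3·0.2021 + 5·0.1645
 = 0 + 0.4558 + 0.371 + 0 + 0.6063 + 0.8225
 = 2.2556

2.2556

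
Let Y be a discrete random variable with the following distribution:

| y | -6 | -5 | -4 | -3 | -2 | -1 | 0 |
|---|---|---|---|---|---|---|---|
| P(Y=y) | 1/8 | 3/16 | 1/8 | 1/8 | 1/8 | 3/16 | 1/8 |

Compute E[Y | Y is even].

-3

P(Y is even) = 1/8 + 1/8 + 1/8 + 1/8 = 1/2.
E[Y | Y is even] = [(-6)·1/8 + (-4)·1/8 + (-2)·1/8 + 0·1/8] / (1/2)
 = -3/2 / (1/2)
 = -3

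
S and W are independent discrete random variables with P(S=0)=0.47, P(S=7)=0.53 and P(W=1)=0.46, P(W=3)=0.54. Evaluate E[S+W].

5.79

E[S+W] = Σ_s Σ_w (s+w) · P(S=s)P(W=w)
 = 1·0.2162 + 3·0.2538 + 8·0.2438 + 10·0.2862
 = 0.2162 + 0.7614 + 1.9504 + 2.862
 = 5.79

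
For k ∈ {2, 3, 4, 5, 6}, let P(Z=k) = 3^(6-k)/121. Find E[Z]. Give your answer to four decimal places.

2.4793

E[Z] = Σ z·P(Z=z)
 = 2·81/121 + 3·27/121 + 4·9/121 + 5·3/121 + 6·1/121
 = 162/121 + 81/121 + 36/121 + 15/121 + 6/121
 = 300/121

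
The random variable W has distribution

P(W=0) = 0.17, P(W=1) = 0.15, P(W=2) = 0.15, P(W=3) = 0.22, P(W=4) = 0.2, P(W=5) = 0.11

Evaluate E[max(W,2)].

E[max(W,2)] = Σ max(w,2)·P(W=w)
 = 2·0.17 + 2·0.15 + 2·0.15 + 3·0.22 + 4·0.2 + 5·0.11
 = 0.34 + 0.3 + 0.3 + 0.66 + 0.8 + 0.55
 = 2.95

2.95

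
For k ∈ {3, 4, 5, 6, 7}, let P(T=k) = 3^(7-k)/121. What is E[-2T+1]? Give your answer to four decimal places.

-5.9587

E[-2T+1] = Σ (-2t+1)·P(T=t)
 = (-5)·81/121 + (-7)·27/121 + (-9)·9/121 + (-11)·3/121 + (-13)·1/121
 = (-405/121) + (-189/121) + (-81/121) + (-3/11) + (-13/121)
 = -721/121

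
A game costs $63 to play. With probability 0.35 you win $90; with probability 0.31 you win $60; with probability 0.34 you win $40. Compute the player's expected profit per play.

E[payout] = 90·0.35 + 60·0.31 + 40·0.34
 = 31.5 + 18.6 + 13.6
 = 63.7
Net = 63.7 - 63 = 0.7

0.7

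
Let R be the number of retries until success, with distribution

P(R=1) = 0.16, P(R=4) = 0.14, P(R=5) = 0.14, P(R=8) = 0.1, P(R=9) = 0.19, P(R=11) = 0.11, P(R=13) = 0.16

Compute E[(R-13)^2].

E[(R-13)^2] = Σ (r-13)^2·P(R=r)
 = 144·0.16 + 81·0.14 + 64·0.14 + 25·0.1 + 16·0.19 + 4·0.11 + 0·0.16
 = 23.04 + 11.34 + 8.96 + 2.5 + 3.04 + 0.44 + 0
 = 49.32

49.32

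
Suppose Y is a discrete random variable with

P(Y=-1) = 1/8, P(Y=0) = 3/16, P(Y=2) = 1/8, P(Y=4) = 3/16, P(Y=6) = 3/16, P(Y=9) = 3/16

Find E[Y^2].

25.5625

E[Y^2] = Σ y^2·P(Y=y)
 = 1·1/8 + 0·3/16 + 4·1/8 + 16·3/16 + 36·3/16 + 81·3/16
 = 1/8 + 0 + 1/2 + 3 + 27/4 + 243/16
 = 409/16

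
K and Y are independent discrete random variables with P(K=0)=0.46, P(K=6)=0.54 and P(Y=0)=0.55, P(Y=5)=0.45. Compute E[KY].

7.29

E[KY] = Σ_k Σ_y ky · P(K=k)P(Y=y)
 = 0·0.253 + 0·0.207 + 0·0.297 + 30·0.243
 = 0 + 0 + 0 + 7.29
 = 7.29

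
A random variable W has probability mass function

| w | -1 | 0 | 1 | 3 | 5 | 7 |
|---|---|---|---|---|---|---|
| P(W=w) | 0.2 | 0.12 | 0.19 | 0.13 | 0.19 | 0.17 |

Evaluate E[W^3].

85.56

E[W^3] = Σ w^3·P(W=w)
 = (-1)·0.2 + 0·0.12 + 1·0.19 + 27·0.13 + 125·0.19 + 343·0.17
 = (-0.2) + 0 + 0.19 + 3.51 + 23.75 + 58.31
 = 85.56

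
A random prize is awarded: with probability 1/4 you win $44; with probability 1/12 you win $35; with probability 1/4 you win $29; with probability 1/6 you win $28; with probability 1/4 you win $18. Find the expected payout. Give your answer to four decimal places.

E[payout] = 44·1/4 + 35·1/12 + 29·1/4 + 28·1/6 + 18·1/4
 = 11 + 35/12 + 29/4 + 14/3 + 9/2
 = 91/3

30.3333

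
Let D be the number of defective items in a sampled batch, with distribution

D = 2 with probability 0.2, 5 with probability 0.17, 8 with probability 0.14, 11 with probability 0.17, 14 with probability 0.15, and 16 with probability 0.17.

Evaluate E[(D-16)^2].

E[(D-16)^2] = Σ (d-16)^2·P(D=d)
 = 196·0.2 + 121·0.17 + 64·0.14 + 25·0.17 + 4·0.15 + 0·0.17
 = 39.2 + 20.57 + 8.96 + 4.25 + 0.6 + 0
 = 73.58

73.58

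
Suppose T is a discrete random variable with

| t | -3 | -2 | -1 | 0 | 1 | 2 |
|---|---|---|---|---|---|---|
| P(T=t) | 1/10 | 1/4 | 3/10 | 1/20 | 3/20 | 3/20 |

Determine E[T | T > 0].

P(T > 0) = 3/20 + 3/20 = 3/10.
E[T | T > 0] = [1·3/20 + 2·3/20] / (3/10)
 = 9/20 / (3/10)
 = 3/2

1.5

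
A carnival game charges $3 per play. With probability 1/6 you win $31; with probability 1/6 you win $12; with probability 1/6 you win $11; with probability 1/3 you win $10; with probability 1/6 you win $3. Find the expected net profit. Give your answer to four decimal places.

9.8333

E[payout] = 31·1/6 + 12·1/6 + 11·1/6 + 10·1/3 + 3·1/6
 = 31/6 + 2 + 11/6 + 10/3 + 1/2
 = 77/6
Net = 77/6 - 3 = 59/6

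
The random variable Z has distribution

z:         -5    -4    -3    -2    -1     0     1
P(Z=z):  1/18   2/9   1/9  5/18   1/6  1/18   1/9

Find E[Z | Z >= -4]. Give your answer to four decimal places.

P(Z >= -4) = 2/9 + 1/9 + 5/18 + 1/6 + 1/18 + 1/9 = 17/18.
E[Z | Z >= -4] = [(-4)·2/9 + (-3)·1/9 + (-2)·5/18 + (-1)·1/6 + 0·1/18 + 1·1/9] / (17/18)
 = -11/6 / (17/18)
 = -33/17

-1.9412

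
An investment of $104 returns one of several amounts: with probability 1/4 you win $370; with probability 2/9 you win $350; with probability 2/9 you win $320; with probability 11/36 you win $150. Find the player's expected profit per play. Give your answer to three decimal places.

183.222

E[payout] = 370·1/4 + 350·2/9 + 320·2/9 + 150·11/36
 = 185/2 + 700/9 + 640/9 + 275/6
 = 2585/9
Net = 2585/9 - 104 = 1649/9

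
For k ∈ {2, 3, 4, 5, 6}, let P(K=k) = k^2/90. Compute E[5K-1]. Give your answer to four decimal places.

23.4444

E[5K-1] = Σ (5k-1)·P(K=k)
 = 9·2/45 + 14·1/10 + 19·8/45 + 24·5/18 + 29·2/5
 = 2/5 + 7/5 + 152/45 + 20/3 + 58/5
 = 211/9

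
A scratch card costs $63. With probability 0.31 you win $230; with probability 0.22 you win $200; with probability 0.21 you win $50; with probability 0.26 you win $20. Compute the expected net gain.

68

E[payout] = 230·0.31 + 200·0.22 + 50·0.21 + 20·0.26
 = 71.3 + 44 + 10.5 + 5.2
 = 131
Net = 131 - 63 = 68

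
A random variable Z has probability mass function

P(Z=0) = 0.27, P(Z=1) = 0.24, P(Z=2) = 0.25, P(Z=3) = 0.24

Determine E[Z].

1.46

E[Z] = Σ z·P(Z=z)
 = 0·0.27 + 1·0.24 + 2·0.25 + 3·0.24
 = 0 + 0.24 + 0.5 + 0.72
 = 1.46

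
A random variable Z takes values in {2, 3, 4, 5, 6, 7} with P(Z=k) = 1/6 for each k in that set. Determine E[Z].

E[Z] = Σ z·P(Z=z)
 = 2·1/6 + 3·1/6 + 4·1/6 + 5·1/6 + 6·1/6 + 7·1/6
 = 1/3 + 1/2 + 2/3 + 5/6 + 1 + 7/6
 = 9/2

4.5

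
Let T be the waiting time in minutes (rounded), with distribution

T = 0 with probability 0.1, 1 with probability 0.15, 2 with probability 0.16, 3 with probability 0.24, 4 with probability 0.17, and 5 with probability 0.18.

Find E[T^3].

41.29

E[T^3] = Σ t^3·P(T=t)
 = 0·0.1 + 1·0.15 + 8·0.16 + 27·0.24 + 64·0.17 + 125·0.18
 = 0 + 0.15 + 1.28 + 6.48 + 10.88 + 22.5
 = 41.29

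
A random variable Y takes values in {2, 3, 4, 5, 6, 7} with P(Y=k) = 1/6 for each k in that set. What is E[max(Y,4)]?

5

E[max(Y,4)] = Σ max(y,4)·P(Y=y)
 = 4·1/6 + 4·1/6 + 4·1/6 + 5·1/6 + 6·1/6 + 7·1/6
 = 2/3 + 2/3 + 2/3 + 5/6 + 1 + 7/6
 = 5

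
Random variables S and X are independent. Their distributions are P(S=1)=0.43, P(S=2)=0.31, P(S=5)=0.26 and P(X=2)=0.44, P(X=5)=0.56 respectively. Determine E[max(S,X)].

4.0232

E[max(S,X)] = Σ_s Σ_x max(s,x) · P(S=s)P(X=x)
 = 2·0.1892 + 5·0.2408 + 2·0.1364 + 5·0.1736 + 5·0.1144 + 5·0.1456
 = 0.3784 + 1.204 + 0.2728 + 0.868 + 0.572 + 0.728
 = 4.0232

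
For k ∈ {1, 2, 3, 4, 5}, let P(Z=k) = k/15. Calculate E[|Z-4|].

E[|Z-4|] = Σ |z-4|·P(Z=z)
 = 3·1/15 + 2·2/15 + 1·1/5 + 0·4/15 + 1·1/3
 = 1/5 + 4/15 + 1/5 + 0 + 1/3
 = 1

1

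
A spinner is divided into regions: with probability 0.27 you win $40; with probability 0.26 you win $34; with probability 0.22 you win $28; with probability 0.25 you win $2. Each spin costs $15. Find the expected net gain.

11.3

E[payout] = 40·0.27 + 34·0.26 + 28·0.22 + 2·0.25
 = 10.8 + 8.84 + 6.16 + 0.5
 = 26.3
Net = 26.3 - 15 = 11.3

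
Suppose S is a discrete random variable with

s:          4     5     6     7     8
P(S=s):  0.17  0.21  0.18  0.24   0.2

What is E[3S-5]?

E[3S-5] = Σ (3s-5)·P(S=s)
 = 7·0.17 + 10·0.21 + 13·0.18 + 16·0.24 + 19·0.2
 = 1.19 + 2.1 + 2.34 + 3.84 + 3.8
 = 13.27

13.27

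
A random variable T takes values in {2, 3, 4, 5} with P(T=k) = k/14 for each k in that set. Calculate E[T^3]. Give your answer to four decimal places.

E[T^3] = Σ t^3·P(T=t)
 = 8·1/7 + 27·3/14 + 64·2/7 + 125·5/14
 = 8/7 + 81/14 + 128/7 + 625/14
 = 489/7

69.8571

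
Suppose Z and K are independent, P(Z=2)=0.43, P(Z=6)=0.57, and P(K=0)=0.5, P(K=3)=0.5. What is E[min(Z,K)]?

E[min(Z,K)] = Σ_z Σ_k min(z,k) · P(Z=z)P(K=k)
 = 0·0.215 + 2·0.215 + 0·0.285 + 3·0.285
 = 0 + 0.43 + 0 + 0.855
 = 1.285

1.285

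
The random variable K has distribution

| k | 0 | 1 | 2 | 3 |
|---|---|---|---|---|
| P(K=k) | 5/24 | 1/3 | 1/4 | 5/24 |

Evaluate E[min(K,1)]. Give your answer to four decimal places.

0.7917

E[min(K,1)] = Σ min(k,1)·P(K=k)
 = 0·5/24 + 1·1/3 + 1·1/4 + 1·5/24
 = 0 + 1/3 + 1/4 + 5/24
 = 19/24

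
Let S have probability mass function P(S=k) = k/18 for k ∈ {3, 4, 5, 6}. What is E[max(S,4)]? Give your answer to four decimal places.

4.9444

E[max(S,4)] = Σ max(s,4)·P(S=s)
 = 4·1/6 + 4·2/9 + 5·5/18 + 6·1/3
 = 2/3 + 8/9 + 25/18 + 2
 = 89/18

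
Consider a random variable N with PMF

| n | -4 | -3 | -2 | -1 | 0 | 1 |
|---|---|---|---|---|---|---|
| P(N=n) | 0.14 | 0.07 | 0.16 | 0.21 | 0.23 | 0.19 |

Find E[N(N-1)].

5.02

E[N(N-1)] = Σ n(n-1)·P(N=n)
 = 20·0.14 + 12·0.07 + 6·0.16 + 2·0.21 + 0·0.23 + 0·0.19
 = 2.8 + 0.84 + 0.96 + 0.42 + 0 + 0
 = 5.02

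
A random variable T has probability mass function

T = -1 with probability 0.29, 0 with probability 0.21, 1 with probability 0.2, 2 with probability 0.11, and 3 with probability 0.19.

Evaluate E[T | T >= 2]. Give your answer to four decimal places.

2.6333

P(T >= 2) = 0.11 + 0.19 = 0.3.
E[T | T >= 2] = [2·0.11 + 3·0.19] / 0.3
 = 0.79 / 0.3
 = 79/30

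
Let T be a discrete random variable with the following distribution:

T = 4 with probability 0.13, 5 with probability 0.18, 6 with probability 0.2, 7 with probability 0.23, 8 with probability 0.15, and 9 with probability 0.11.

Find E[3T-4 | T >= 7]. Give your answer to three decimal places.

19.265

P(T >= 7) = 0.23 + 0.15 + 0.11 = 0.49.
E[3T-4 | T >= 7] = [17·0.23 + 20·0.15 + 23·0.11] / 0.49
 = 9.44 / 0.49
 = 944/49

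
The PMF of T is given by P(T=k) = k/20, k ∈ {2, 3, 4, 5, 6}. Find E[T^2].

E[T^2] = Σ t^2·P(T=t)
 = 4·1/10 + 9·3/20 + 16·1/5 + 25·1/4 + 36·3/10
 = 2/5 + 27/20 + 16/5 + 25/4 + 54/5
 = 22

22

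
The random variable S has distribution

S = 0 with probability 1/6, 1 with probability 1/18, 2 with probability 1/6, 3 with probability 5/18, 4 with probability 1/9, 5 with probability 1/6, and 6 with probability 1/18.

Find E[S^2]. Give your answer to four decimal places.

E[S^2] = Σ s^2·P(S=s)
 = 0·1/6 + 1·1/18 + 4·1/6 + 9·5/18 + 16·1/9 + 25·1/6 + 36·1/18
 = 0 + 1/18 + 2/3 + 5/2 + 16/9 + 25/6 + 2
 = 67/6

11.1667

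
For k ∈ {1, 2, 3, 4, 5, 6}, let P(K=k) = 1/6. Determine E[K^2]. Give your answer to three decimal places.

E[K^2] = Σ k^2·P(K=k)
 = 1·1/6 + 4·1/6 + 9·1/6 + 16·1/6 + 25·1/6 + 36·1/6
 = 1/6 + 2/3 + 3/2 + 8/3 + 25/6 + 6
 = 91/6

15.167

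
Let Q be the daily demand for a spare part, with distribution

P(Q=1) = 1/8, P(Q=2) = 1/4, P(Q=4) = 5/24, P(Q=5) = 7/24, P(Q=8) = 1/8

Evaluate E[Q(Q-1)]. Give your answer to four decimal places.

E[Q(Q-1)] = Σ q(q-1)·P(Q=q)
 = 0·1/8 + 2·1/4 + 12·5/24 + 20·7/24 + 56·1/8
 = 0 + 1/2 + 5/2 + 35/6 + 7
 = 95/6

15.8333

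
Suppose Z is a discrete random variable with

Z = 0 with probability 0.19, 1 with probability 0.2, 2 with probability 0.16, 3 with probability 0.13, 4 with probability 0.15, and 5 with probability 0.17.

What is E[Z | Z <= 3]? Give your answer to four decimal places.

1.3382

P(Z <= 3) = 0.19 + 0.2 + 0.16 + 0.13 = 0.68.
E[Z | Z <= 3] = [0·0.19 + 1·0.2 + 2·0.16 + 3·0.13] / 0.68
 = 0.91 / 0.68
 = 91/68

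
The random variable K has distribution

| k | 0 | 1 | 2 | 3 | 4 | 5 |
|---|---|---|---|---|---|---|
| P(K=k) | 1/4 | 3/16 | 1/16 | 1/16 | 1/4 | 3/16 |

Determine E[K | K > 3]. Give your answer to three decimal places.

P(K > 3) = 1/4 + 3/16 = 7/16.
E[K | K > 3] = [4·1/4 + 5·3/16] / (7/16)
 = 31/16 / (7/16)
 = 31/7

4.429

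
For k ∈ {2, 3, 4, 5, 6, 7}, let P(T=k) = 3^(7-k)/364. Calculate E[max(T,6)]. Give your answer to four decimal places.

6.0027

E[max(T,6)] = Σ max(t,6)·P(T=t)
 = 6·243/364 + 6·81/364 + 6·27/364 + 6·9/364 + 6·3/364 + 7·1/364
 = 729/182 + 243/182 + 81/182 + 27/182 + 9/182 + 1/52
 = 2185/364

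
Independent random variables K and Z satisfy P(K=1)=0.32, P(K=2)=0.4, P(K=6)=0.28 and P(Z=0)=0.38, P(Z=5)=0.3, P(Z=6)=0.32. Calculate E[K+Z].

E[K+Z] = Σ_k Σ_z (k+z) · P(K=k)P(Z=z)
 = 1·0.1216 + 6·0.096 + 7·0.1024 + 2·0.152 + 7·0.12 + 8·0.128 + 6·0.1064 + 11·0.084 + 12·0.0896
 = 0.1216 + 0.576 + 0.7168 + 0.304 + 0.84 + 1.024 + 0.6384 + 0.924 + 1.0752
 = 6.22

6.22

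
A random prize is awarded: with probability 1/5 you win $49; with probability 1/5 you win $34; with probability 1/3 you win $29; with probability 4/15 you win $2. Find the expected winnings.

26.8

E[payout] = 49·1/5 + 34·1/5 + 29·1/3 + 2·4/15
 = 49/5 + 34/5 + 29/3 + 8/15
 = 134/5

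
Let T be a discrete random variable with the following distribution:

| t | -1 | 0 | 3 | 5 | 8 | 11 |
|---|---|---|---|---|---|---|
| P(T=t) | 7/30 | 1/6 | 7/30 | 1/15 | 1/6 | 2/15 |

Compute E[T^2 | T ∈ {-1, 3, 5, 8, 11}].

36.96

P(T ∈ {-1, 3, 5, 8, 11}) = 7/30 + 7/30 + 1/15 + 1/6 + 2/15 = 5/6.
E[T^2 | T ∈ {-1, 3, 5, 8, 11}] = [1·7/30 + 9·7/30 + 25·1/15 + 64·1/6 + 121·2/15] / (5/6)
 = 154/5 / (5/6)
 = 924/25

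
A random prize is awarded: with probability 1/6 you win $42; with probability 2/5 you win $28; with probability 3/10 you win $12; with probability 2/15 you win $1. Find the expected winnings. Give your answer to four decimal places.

21.9333

E[payout] = 42·1/6 + 28·2/5 + 12·3/10 + 1·2/15
 = 7 + 56/5 + 18/5 + 2/15
 = 329/15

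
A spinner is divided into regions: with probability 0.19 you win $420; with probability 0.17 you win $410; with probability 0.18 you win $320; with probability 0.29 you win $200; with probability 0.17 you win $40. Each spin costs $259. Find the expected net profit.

12.9

E[payout] = 420·0.19 + 410·0.17 + 320·0.18 + 200·0.29 + 40·0.17
 = 79.8 + 69.7 + 57.6 + 58 + 6.8
 = 271.9
Net = 271.9 - 259 = 12.9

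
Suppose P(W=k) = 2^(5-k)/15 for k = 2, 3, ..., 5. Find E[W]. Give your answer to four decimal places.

2.7333

E[W] = Σ w·P(W=w)
 = 2·8/15 + 3·4/15 + 4·2/15 + 5·1/15
 = 16/15 + 4/5 + 8/15 + 1/3
 = 41/15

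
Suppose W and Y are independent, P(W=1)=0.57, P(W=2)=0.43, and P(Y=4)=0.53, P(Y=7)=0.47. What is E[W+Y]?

E[W+Y] = Σ_w Σ_y (w+y) · P(W=w)P(Y=y)
 = 5·0.3021 + 8·0.2679 + 6·0.2279 + 9·0.2021
 = 1.5105 + 2.1432 + 1.3674 + 1.8189
 = 6.84

6.84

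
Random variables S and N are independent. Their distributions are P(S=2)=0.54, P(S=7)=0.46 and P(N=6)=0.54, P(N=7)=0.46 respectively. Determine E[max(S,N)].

6.7084

E[max(S,N)] = Σ_s Σ_n max(s,n) · P(S=s)P(N=n)
 = 6·0.2916 + 7·0.2484 + 7·0.2484 + 7·0.2116
 = 1.7496 + 1.7388 + 1.7388 + 1.4812
 = 6.7084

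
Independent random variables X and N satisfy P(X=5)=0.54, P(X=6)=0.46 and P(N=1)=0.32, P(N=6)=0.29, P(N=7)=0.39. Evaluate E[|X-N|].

2.1844

E[|X-N|] = Σ_x Σ_n |x-n| · P(X=x)P(N=n)
 = 4·0.1728 + 1·0.1566 + 2·0.2106 + 5·0.1472 + 0·0.1334 + 1·0.1794
 = 0.6912 + 0.1566 + 0.4212 + 0.736 + 0 + 0.1794
 = 2.1844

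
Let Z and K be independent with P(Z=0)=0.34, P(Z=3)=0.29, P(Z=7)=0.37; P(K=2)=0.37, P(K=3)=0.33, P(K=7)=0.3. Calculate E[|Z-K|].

2.9304

E[|Z-K|] = Σ_z Σ_k |z-k| · P(Z=z)P(K=k)
 = 2·0.1258 + 3·0.1122 + 7·0.102 + 1·0.1073 + 0·0.0957 + 4·0.087 + 5·0.1369 + 4·0.1221 + 0·0.111
 = 0.2516 + 0.3366 + 0.714 + 0.1073 + 0 + 0.348 + 0.6845 + 0.4884 + 0
 = 2.9304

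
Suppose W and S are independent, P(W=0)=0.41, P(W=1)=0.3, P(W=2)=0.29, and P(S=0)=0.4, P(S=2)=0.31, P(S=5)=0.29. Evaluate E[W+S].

2.95

E[W+S] = Σ_w Σ_s (w+s) · P(W=w)P(S=s)
 = 0·0.164 + 2·0.1271 + 5·0.1189 + 1·0.12 + 3·0.093 + 6·0.087 + 2·0.116 + 4·0.0899 + 7·0.0841
 = 0 + 0.2542 + 0.5945 + 0.12 + 0.279 + 0.522 + 0.232 + 0.3596 + 0.5887
 = 2.95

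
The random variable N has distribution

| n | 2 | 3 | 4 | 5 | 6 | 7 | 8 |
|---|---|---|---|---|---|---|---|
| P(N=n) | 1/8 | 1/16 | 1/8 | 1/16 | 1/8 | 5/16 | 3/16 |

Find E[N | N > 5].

P(N > 5) = 1/8 + 5/16 + 3/16 = 5/8.
E[N | N > 5] = [6·1/8 + 7·5/16 + 8·3/16] / (5/8)
 = 71/16 / (5/8)
 = 71/10

7.1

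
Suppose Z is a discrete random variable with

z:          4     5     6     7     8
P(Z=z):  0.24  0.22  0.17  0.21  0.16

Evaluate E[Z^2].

35.99

E[Z^2] = Σ z^2·P(Z=z)
 = 16·0.24 + 25·0.22 + 36·0.17 + 49·0.21 + 64·0.16
 = 3.84 + 5.5 + 6.12 + 10.29 + 10.24
 = 35.99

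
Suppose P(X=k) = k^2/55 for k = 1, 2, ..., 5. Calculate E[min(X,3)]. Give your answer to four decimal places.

E[min(X,3)] = Σ min(x,3)·P(X=x)
 = 1·1/55 + 2·4/55 + 3·9/55 + 3·16/55 + 3·5/11
 = 1/55 + 8/55 + 27/55 + 48/55 + 15/11
 = 159/55

2.8909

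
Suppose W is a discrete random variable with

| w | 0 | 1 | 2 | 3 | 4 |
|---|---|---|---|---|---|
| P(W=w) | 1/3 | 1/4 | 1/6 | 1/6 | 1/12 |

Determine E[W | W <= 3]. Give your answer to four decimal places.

P(W <= 3) = 1/3 + 1/4 + 1/6 + 1/6 = 11/12.
E[W | W <= 3] = [0·1/3 + 1·1/4 + 2·1/6 + 3·1/6] / (11/12)
 = 13/12 / (11/12)
 = 13/11

1.1818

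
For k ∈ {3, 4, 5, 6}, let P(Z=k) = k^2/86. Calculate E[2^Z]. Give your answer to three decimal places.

39.907

E[2^Z] = Σ 2^z·P(Z=z)
 = 8·9/86 + 16·8/43 + 32·25/86 + 64·18/43
 = 36/43 + 128/43 + 400/43 + 1152/43
 = 1716/43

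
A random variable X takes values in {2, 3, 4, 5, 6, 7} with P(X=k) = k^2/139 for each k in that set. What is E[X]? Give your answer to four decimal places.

5.6331

E[X] = Σ x·P(X=x)
 = 2·4/139 + 3·9/139 + 4·16/139 + 5·25/139 + 6·36/139 + 7·49/139
 = 8/139 + 27/139 + 64/139 + 125/139 + 216/139 + 343/139
 = 783/139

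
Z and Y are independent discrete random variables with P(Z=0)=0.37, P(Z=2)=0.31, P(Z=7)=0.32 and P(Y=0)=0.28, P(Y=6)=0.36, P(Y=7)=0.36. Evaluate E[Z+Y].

7.54

E[Z+Y] = Σ_z Σ_y (z+y) · P(Z=z)P(Y=y)
 = 0·0.1036 + 6·0.1332 + 7·0.1332 + 2·0.0868 + 8·0.1116 + 9·0.1116 + 7·0.0896 + 13·0.1152 + 14·0.1152
 = 0 + 0.7992 + 0.9324 + 0.1736 + 0.8928 + 1.0044 + 0.6272 + 1.4976 + 1.6128
 = 7.54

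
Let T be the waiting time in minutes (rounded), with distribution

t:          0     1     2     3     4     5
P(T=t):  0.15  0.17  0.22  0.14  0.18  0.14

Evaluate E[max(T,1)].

2.6

E[max(T,1)] = Σ max(t,1)·P(T=t)
 = 1·0.15 + 1·0.17 + 2·0.22 + 3·0.14 + 4·0.18 + 5·0.14
 = 0.15 + 0.17 + 0.44 + 0.42 + 0.72 + 0.7
 = 2.6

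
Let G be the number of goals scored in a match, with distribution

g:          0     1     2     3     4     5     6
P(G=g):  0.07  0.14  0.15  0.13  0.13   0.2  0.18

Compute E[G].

3.43

E[G] = Σ g·P(G=g)
 = 0·0.07 + 1·0.14 + 2·0.15 + 3·0.13 + 4·0.13 + 5·0.2 + 6·0.18
 = 0 + 0.14 + 0.3 + 0.39 + 0.52 + 1 + 1.08
 = 3.43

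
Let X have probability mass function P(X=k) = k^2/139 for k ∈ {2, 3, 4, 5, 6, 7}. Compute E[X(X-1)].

E[X(X-1)] = Σ x(x-1)·P(X=x)
 = 2·4/139 + 6·9/139 + 12·16/139 + 20·25/139 + 30·36/139 + 42·49/139
 = 8/139 + 54/139 + 192/139 + 500/139 + 1080/139 + 2058/139
 = 28

28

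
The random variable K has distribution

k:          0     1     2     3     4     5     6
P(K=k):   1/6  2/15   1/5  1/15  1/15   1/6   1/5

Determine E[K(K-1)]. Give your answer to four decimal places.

10.9333

E[K(K-1)] = Σ k(k-1)·P(K=k)
 = 0·1/6 + 0·2/15 + 2·1/5 + 6·1/15 + 12·1/15 + 20·1/6 + 30·1/5
 = 0 + 0 + 2/5 + 2/5 + 4/5 + 10/3 + 6
 = 164/15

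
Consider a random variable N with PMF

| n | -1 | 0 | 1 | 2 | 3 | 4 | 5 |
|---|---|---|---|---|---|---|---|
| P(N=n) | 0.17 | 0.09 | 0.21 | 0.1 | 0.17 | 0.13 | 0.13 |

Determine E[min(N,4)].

E[min(N,4)] = Σ min(n,4)·P(N=n)
 = (-1)·0.17 + 0·0.09 + 1·0.21 + 2·0.1 + 3·0.17 + 4·0.13 + 4·0.13
 = (-0.17) + 0 + 0.21 + 0.2 + 0.51 + 0.52 + 0.52
 = 1.79

1.79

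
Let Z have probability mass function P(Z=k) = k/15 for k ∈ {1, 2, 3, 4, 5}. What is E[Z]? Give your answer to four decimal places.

3.6667

E[Z] = Σ z·P(Z=z)
 = 1·1/15 + 2·2/15 + 3·1/5 + 4·4/15 + 5·1/3
 = 1/15 + 4/15 + 3/5 + 16/15 + 5/3
 = 11/3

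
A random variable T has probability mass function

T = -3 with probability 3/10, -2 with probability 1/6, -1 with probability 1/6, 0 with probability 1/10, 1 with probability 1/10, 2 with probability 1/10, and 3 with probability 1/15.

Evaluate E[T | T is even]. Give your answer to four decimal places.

-0.3636

P(T is even) = 1/6 + 1/10 + 1/10 = 11/30.
E[T | T is even] = [(-2)·1/6 + 0·1/10 + 2·1/10] / (11/30)
 = -2/15 / (11/30)
 = -4/11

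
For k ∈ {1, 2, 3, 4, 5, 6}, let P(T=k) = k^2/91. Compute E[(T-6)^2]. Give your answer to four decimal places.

2.8462

E[(T-6)^2] = Σ (t-6)^2·P(T=t)
 = 25·1/91 + 16·4/91 + 9·9/91 + 4·16/91 + 1·25/91 + 0·36/91
 = 25/91 + 64/91 + 81/91 + 64/91 + 25/91 + 0
 = 37/13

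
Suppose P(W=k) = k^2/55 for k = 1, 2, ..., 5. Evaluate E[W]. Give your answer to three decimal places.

4.091

E[W] = Σ w·P(W=w)
 = 1·1/55 + 2·4/55 + 3·9/55 + 4·16/55 + 5·5/11
 = 1/55 + 8/55 + 27/55 + 64/55 + 25/11
 = 45/11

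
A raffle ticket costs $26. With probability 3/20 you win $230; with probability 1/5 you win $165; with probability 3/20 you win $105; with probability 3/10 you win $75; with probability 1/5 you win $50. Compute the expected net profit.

E[payout] = 230·3/20 + 165·1/5 + 105·3/20 + 75·3/10 + 50·1/5
 = 69/2 + 33 + 63/4 + 45/2 + 10
 = 463/4
Net = 463/4 - 26 = 359/4

89.75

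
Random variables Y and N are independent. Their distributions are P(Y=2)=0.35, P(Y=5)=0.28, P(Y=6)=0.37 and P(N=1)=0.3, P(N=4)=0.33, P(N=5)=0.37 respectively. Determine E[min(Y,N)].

2.8505

E[min(Y,N)] = Σ_y Σ_n min(y,n) · P(Y=y)P(N=n)
 = 1·0.105 + 2·0.1155 + 2·0.1295 + 1·0.084 + 4·0.0924 + 5·0.1036 + 1·0.111 + 4·0.1221 + 5·0.1369
 = 0.105 + 0.231 + 0.259 + 0.084 + 0.3696 + 0.518 + 0.111 + 0.4884 + 0.6845
 = 2.8505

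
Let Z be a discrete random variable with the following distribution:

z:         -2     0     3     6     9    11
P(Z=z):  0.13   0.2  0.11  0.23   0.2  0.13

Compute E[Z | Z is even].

2

P(Z is even) = 0.13 + 0.2 + 0.23 = 0.56.
E[Z | Z is even] = [(-2)·0.13 + 0·0.2 + 6·0.23] / 0.56
 = 1.12 / 0.56
 = 2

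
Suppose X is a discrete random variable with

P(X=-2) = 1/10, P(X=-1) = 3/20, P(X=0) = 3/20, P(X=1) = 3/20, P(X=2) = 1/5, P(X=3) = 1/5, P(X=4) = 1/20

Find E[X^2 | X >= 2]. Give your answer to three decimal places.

7.556

P(X >= 2) = 1/5 + 1/5 + 1/20 = 9/20.
E[X^2 | X >= 2] = [4·1/5 + 9·1/5 + 16·1/20] / (9/20)
 = 17/5 / (9/20)
 = 68/9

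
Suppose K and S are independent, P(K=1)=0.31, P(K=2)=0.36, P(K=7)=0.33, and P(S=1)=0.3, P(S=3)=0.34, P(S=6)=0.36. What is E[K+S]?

E[K+S] = Σ_k Σ_s (k+s) · P(K=k)P(S=s)
 = 2·0.093 + 4·0.1054 + 7·0.1116 + 3·0.108 + 5·0.1224 + 8·0.1296 + 8·0.099 + 10·0.1122 + 13·0.1188
 = 0.186 + 0.4216 + 0.7812 + 0.324 + 0.612 + 1.0368 + 0.792 + 1.122 + 1.5444
 = 6.82

6.82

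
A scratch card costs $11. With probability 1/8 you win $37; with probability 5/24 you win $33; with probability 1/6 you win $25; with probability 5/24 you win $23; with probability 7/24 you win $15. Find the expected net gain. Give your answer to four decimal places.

13.8333

E[payout] = 37·1/8 + 33·5/24 + 25·1/6 + 23·5/24 + 15·7/24
 = 37/8 + 55/8 + 25/6 + 115/24 + 35/8
 = 149/6
Net = 149/6 - 11 = 83/6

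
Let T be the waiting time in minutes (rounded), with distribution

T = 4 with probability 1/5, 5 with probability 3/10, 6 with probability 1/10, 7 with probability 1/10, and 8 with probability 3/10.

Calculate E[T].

6

E[T] = Σ t·P(T=t)
 = 4·1/5 + 5·3/10 + 6·1/10 + 7·1/10 + 8·3/10
 = 4/5 + 3/2 + 3/5 + 7/10 + 12/5
 = 6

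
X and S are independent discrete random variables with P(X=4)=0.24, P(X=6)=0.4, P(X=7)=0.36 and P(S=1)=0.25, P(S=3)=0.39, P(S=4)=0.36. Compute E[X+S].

8.74

E[X+S] = Σ_x Σ_s (x+s) · P(X=x)P(S=s)
 = 5·0.06 + 7·0.0936 + 8·0.0864 + 7·0.1 + 9·0.156 + 10·0.144 + 8·0.09 + 10·0.1404 + 11·0.1296
 = 0.3 + 0.6552 + 0.6912 + 0.7 + 1.404 + 1.44 + 0.72 + 1.404 + 1.4256
 = 8.74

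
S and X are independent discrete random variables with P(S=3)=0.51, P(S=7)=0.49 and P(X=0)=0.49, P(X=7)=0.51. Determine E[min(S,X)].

2.5296

E[min(S,X)] = Σ_s Σ_x min(s,x) · P(S=s)P(X=x)
 = 0·0.2499 + 3·0.2601 + 0·0.2401 + 7·0.2499
 = 0 + 0.7803 + 0 + 1.7493
 = 2.5296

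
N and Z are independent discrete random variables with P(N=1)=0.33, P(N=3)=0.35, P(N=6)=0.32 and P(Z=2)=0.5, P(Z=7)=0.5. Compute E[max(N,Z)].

5.315

E[max(N,Z)] = Σ_n Σ_z max(n,z) · P(N=n)P(Z=z)
 = 2·0.165 + 7·0.165 + 3·0.175 + 7·0.175 + 6·0.16 + 7·0.16
 = 0.33 + 1.155 + 0.525 + 1.225 + 0.96 + 1.12
 = 5.315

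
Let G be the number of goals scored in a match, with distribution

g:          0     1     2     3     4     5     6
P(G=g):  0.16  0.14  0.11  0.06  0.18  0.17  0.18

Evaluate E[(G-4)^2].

E[(G-4)^2] = Σ (g-4)^2·P(G=g)
 = 16·0.16 + 9·0.14 + 4·0.11 + 1·0.06 + 0·0.18 + 1·0.17 + 4·0.18
 = 2.56 + 1.26 + 0.44 + 0.06 + 0 + 0.17 + 0.72
 = 5.21

5.21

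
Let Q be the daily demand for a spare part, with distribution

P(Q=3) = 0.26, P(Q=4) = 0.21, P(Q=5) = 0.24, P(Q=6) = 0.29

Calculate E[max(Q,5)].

E[max(Q,5)] = Σ max(q,5)·P(Q=q)
 = 5·0.26 + 5·0.21 + 5·0.24 + 6·0.29
 = 1.3 + 1.05 + 1.2 + 1.74
 = 5.29

5.29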